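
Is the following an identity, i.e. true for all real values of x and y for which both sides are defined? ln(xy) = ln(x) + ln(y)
Claim: ln(xy) = ln(x) + ln(y).
Reasoning: Both sides are simultaneously defined only when x, y > 0. Write x = e^p, y = e^q (p = ln x, q = ln y). Then xy = e^p · e^q = e^(p+q), so ln(xy) = p + q = ln(x) + ln(y).
So the two sides agree for all real values of x and y for which both sides are defined.

Conclusion: Yes, this is an identity.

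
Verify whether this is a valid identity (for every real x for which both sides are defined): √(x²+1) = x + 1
No, this is NOT an identity.

Claim: √(x²+1) = x + 1.
Test a specific point where both sides are defined: x = 3.
LHS = √(x²+1) ≈ 3.1623
RHS = x + 1 ≈ 4.0000
Since 3.1623 ≠ 4.0000, the equation fails at this point, so it cannot hold for every real x for which both sides are defined.
(x+1)² = x² + 2x + 1 ≠ x² + 1 unless x = 0.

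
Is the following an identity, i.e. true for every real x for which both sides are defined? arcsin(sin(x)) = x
No, this is NOT an identity.

Claim: arcsin(sin(x)) = x.
Test a specific point where both sides are defined: x = 2π/3.
LHS = arcsin(sin(x)) ≈ 1.0472
RHS = x ≈ 2.0944
Since 1.0472 ≠ 2.0944, the equation fails at this point, so it cannot hold for every real x for which both sides are defined.
arcsin only returns values in [-π/2, π/2], so arcsin(sin(x)) = x holds only for x in that interval, not for all real x.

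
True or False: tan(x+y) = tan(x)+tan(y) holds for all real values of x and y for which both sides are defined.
Claim: tan(x+y) = tan(x)+tan(y).
Test a specific point where both sides are defined: x = 2π/3, y = -π/3.
LHS = tan(x+y) ≈ 1.7321
RHS = tan(x)+tan(y) ≈ -3.4641
Since 1.7321 ≠ -3.4641, the equation fails at this point, so it cannot hold for all real values of x and y for which both sides are defined.
The correct formula is tan(x+y) = (tan(x) + tan(y))/(1 - tan(x)tan(y)).

Conclusion: False.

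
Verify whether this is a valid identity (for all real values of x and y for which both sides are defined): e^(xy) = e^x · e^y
No, this is NOT an identity.

Claim: e^(xy) = e^x · e^y.
Test a specific point where both sides are defined: x = 4, y = -2.
LHS = e^(xy) ≈ 0.0003
RHS = e^x · e^y ≈ 7.3891
Since 0.0003 ≠ 7.3891, the equation fails at this point, so it cannot hold for all real values of x and y for which both sides are defined.
e^x · e^y = e^(x+y), not e^(xy).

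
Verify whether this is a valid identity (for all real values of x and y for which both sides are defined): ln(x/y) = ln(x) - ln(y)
Claim: ln(x/y) = ln(x) - ln(y).
Reasoning: Both sides are simultaneously defined only when x, y > 0. Write x = e^p, y = e^q. Then x/y = e^(p-q), so ln(x/y) = p - q = ln(x) - ln(y).
So the two sides agree for all real values of x and y for which both sides are defined.

Conclusion: Yes, this is an identity.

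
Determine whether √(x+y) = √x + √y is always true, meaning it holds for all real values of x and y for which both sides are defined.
No, this is NOT an identity.

Claim: √(x+y) = √x + √y.
Test a specific point where both sides are defined: x = 5, y = 3.
LHS = √(x+y) ≈ 2.8284
RHS = √x + √y ≈ 3.9681
Since 2.8284 ≠ 3.9681, the equation fails at this point, so it cannot hold for all real values of x and y for which both sides are defined.
Squaring the right side gives x + 2√(xy) + y, not x + y.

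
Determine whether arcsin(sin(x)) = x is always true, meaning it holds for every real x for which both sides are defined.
Claim: arcsin(sin(x)) = x.
Test a specific point where both sides are defined: x = 3π/4.
LHS = arcsin(sin(x)) ≈ 0.7854
RHS = x ≈ 2.3562
Since 0.7854 ≠ 2.3562, the equation fails at this point, so it cannot hold for every real x for which both sides are defined.
arcsin only returns values in [-π/2, π/2], so arcsin(sin(x)) = x holds only for x in that interval, not for all real x.

Conclusion: No, this is NOT an identity.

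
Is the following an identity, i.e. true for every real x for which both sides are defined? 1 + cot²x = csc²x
Yes, this is an identity.

Claim: 1 + cot²x = csc²x.
Reasoning: Start from sin²x + cos²x = 1 and divide every term by sin²x (allowed wherever cot x and csc x are defined): 1 + cot²x = 1/sin²x = csc²x.
So the two sides agree for every real x for which both sides are defined.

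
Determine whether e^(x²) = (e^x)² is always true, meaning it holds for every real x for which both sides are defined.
No, this is NOT an identity.

Claim: e^(x²) = (e^x)².
Test a specific point where both sides are defined: x = 1/2.
LHS = e^(x²) ≈ 1.2840
RHS = (e^x)² ≈ 2.7183
Since 1.2840 ≠ 2.7183, the equation fails at this point, so it cannot hold for every real x for which both sides are defined.
(e^x)² = e^(2x), and 2x ≠ x² in general.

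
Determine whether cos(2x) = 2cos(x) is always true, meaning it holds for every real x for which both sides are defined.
No, this is NOT an identity.

Claim: cos(2x) = 2cos(x).
Test a specific point where both sides are defined: x = π/2.
LHS = cos(2x) ≈ -1.0000
RHS = 2cos(x) ≈ 0.0000
Since -1.0000 ≠ 0.0000, the equation fails at this point, so it cannot hold for every real x for which both sides are defined.
The correct double-angle formula is cos(2x) = cos²x - sin²x.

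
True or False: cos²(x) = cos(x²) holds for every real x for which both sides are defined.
False.

Claim: cos²(x) = cos(x²).
Test a specific point where both sides are defined: x = π/2.
LHS = cos²(x) ≈ 0.0000
RHS = cos(x²) ≈ -0.7812
Since 0.0000 ≠ -0.7812, the equation fails at this point, so it cannot hold for every real x for which both sides are defined.
cos²(x) means (cos x)², squaring the output; cos(x²) squares the input. These are different functions.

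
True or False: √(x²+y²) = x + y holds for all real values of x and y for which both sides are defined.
False.

Claim: √(x²+y²) = x + y.
Test a specific point where both sides are defined: x = -3, y = -2.
LHS = √(x²+y²) ≈ 3.6056
RHS = x + y ≈ -5.0000
Since 3.6056 ≠ -5.0000, the equation fails at this point, so it cannot hold for all real values of x and y for which both sides are defined.
(x+y)² = x² + 2xy + y², not x² + y², so the square root does not split this way.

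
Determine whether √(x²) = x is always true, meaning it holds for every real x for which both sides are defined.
Claim: √(x²) = x.
Test a specific point where both sides are defined: x = -2.
LHS = √(x²) ≈ 2.0000
RHS = x ≈ -2.0000
Since 2.0000 ≠ -2.0000, the equation fails at this point, so it cannot hold for every real x for which both sides are defined.
√(x²) = |x|, which differs from x whenever x < 0 (both sides are defined for every real x).

Conclusion: No, this is NOT an identity.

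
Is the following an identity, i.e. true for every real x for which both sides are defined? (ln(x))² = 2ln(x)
Claim: (ln(x))² = 2ln(x).
Test a specific point where both sides are defined: x = 3.
LHS = (ln(x))² ≈ 1.2069
RHS = 2ln(x) ≈ 2.1972
Since 1.2069 ≠ 2.1972, the equation fails at this point, so it cannot hold for every real x for which both sides are defined.
2ln(x) equals ln(x²), which is not the same as (ln x)².

Conclusion: No, this is NOT an identity.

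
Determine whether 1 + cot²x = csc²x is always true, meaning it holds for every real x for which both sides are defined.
Claim: 1 + cot²x = csc²x.
Reasoning: Start from sin²x + cos²x = 1 and divide every term by sin²x (allowed wherever cot x and csc x are defined): 1 + cot²x = 1/sin²x = csc²x.
So the two sides agree for every real x for which both sides are defined.

Conclusion: Yes, this is an identity.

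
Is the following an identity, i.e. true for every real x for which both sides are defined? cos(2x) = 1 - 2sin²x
Yes, this is an identity.

Claim: cos(2x) = 1 - 2sin²x.
Reasoning: cos(2x) = cos²x - sin²x. Replace cos²x by 1 - sin²x: (1 - sin²x) - sin²x = 1 - 2sin²x.
So the two sides agree for every real x for which both sides are defined.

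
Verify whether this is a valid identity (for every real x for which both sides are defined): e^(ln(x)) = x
Claim: e^(ln(x)) = x.
Reasoning: For x > 0, ln(x) is by definition the exponent p such that e^p = x. Raising e to that exponent therefore returns x: e^(ln x) = x.
So the two sides agree for every real x for which both sides are defined.

Conclusion: Yes, this is an identity.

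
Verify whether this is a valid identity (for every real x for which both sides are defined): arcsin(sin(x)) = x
No, this is NOT an identity.

Claim: arcsin(sin(x)) = x.
Test a specific point where both sides are defined: x = 2π/3.
LHS = arcsin(sin(x)) ≈ 1.0472
RHS = x ≈ 2.0944
Since 1.0472 ≠ 2.0944, the equation fails at this point, so it cannot hold for every real x for which both sides are defined.
arcsin only returns values in [-π/2, π/2], so arcsin(sin(x)) = x holds only for x in that interval, not for all real x.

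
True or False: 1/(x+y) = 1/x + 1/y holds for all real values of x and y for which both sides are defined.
False.

Claim: 1/(x+y) = 1/x + 1/y.
Test a specific point where both sides are defined: x = 1/2, y = 4.
LHS = 1/(x+y) ≈ 0.2222
RHS = 1/x + 1/y ≈ 2.2500
Since 0.2222 ≠ 2.2500, the equation fails at this point, so it cannot hold for all real values of x and y for which both sides are defined.
1/x + 1/y = (x+y)/(xy), which is not 1/(x+y).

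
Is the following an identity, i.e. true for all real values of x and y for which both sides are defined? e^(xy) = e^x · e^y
No, this is NOT an identity.

Claim: e^(xy) = e^x · e^y.
Test a specific point where both sides are defined: x = -2, y = 2.
LHS = e^(xy) ≈ 0.0183
RHS = e^x · e^y ≈ 1.0000
Since 0.0183 ≠ 1.0000, the equation fails at this point, so it cannot hold for all real values of x and y for which both sides are defined.
e^x · e^y = e^(x+y), not e^(xy).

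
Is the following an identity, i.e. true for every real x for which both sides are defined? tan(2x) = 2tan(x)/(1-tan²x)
Yes, this is an identity.

Claim: tan(2x) = 2tan(x)/(1-tan²x).
Reasoning: tan(2x) = sin(2x)/cos(2x) = 2sin(x)cos(x) / (cos²x - sin²x). Divide numerator and denominator by cos²x: 2tan(x) / (1 - tan²x).
So the two sides agree for every real x for which both sides are defined.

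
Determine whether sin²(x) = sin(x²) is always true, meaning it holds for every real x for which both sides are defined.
No, this is NOT an identity.

Claim: sin²(x) = sin(x²).
Test a specific point where both sides are defined: x = 3π/4.
LHS = sin²(x) ≈ 0.5000
RHS = sin(x²) ≈ -0.6680
Since 0.5000 ≠ -0.6680, the equation fails at this point, so it cannot hold for every real x for which both sides are defined.
sin²(x) means (sin x)², squaring the output; sin(x²) squares the input. These are different functions.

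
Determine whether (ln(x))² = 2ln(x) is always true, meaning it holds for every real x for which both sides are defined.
Claim: (ln(x))² = 2ln(x).
Test a specific point where both sides are defined: x = 5.
LHS = (ln(x))² ≈ 2.5903
RHS = 2ln(x) ≈ 3.2189
Since 2.5903 ≠ 3.2189, the equation fails at this point, so it cannot hold for every real x for which both sides are defined.
2ln(x) equals ln(x²), which is not the same as (ln x)².

Conclusion: No, this is NOT an identity.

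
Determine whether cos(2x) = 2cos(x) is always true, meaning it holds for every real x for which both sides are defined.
No, this is NOT an identity.

Claim: cos(2x) = 2cos(x).
Test a specific point where both sides are defined: x = π/2.
LHS = cos(2x) ≈ -1.0000
RHS = 2cos(x) ≈ 0.0000
Since -1.0000 ≠ 0.0000, the equation fails at this point, so it cannot hold for every real x for which both sides are defined.
The correct double-angle formula is cos(2x) = cos²x - sin²x.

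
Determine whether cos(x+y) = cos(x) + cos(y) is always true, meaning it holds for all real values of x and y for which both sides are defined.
Claim: cos(x+y) = cos(x) + cos(y).
Test a specific point where both sides are defined: x = -π/4, y = π/3.
LHS = cos(x+y) ≈ 0.9659
RHS = cos(x) + cos(y) ≈ 1.2071
Since 0.9659 ≠ 1.2071, the equation fails at this point, so it cannot hold for all real values of x and y for which both sides are defined.
The correct expansion is cos(x+y) = cos(x)cos(y) - sin(x)sin(y); cosine is not additive.

Conclusion: No, this is NOT an identity.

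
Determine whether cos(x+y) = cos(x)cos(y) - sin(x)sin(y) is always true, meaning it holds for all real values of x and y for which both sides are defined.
Claim: cos(x+y) = cos(x)cos(y) - sin(x)sin(y).
Reasoning: By Euler's formula e^(i(x+y)) = e^(ix)·e^(iy) = (cos x + i·sin x)(cos y + i·sin y). The real part of the left side is cos(x+y); the real part of the product is cos(x)cos(y) - sin(x)sin(y) (since i·i = -1).
So the two sides agree for all real values of x and y for which both sides are defined.

Conclusion: Yes, this is an identity.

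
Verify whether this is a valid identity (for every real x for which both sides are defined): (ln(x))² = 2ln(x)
No, this is NOT an identity.

Claim: (ln(x))² = 2ln(x).
Test a specific point where both sides are defined: x = 3/2.
LHS = (ln(x))² ≈ 0.1644
RHS = 2ln(x) ≈ 0.8109
Since 0.1644 ≠ 0.8109, the equation fails at this point, so it cannot hold for every real x for which both sides are defined.
2ln(x) equals ln(x²), which is not the same as (ln x)².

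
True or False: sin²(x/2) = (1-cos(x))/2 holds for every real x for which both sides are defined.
True.

Claim: sin²(x/2) = (1-cos(x))/2.
Reasoning: Use cos(2θ) = 1 - 2sin²θ with θ = x/2: cos(x) = 1 - 2sin²(x/2). Solving for sin²(x/2) gives (1 - cos(x))/2.
So the two sides agree for every real x for which both sides are defined.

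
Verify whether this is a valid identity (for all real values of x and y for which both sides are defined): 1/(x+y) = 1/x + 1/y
No, this is NOT an identity.

Claim: 1/(x+y) = 1/x + 1/y.
Test a specific point where both sides are defined: x = 3/2, y = 1.
LHS = 1/(x+y) ≈ 0.4000
RHS = 1/x + 1/y ≈ 1.6667
Since 0.4000 ≠ 1.6667, the equation fails at this point, so it cannot hold for all real values of x and y for which both sides are defined.
1/x + 1/y = (x+y)/(xy), which is not 1/(x+y).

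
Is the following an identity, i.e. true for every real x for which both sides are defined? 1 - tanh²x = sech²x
Claim: 1 - tanh²x = sech²x.
Reasoning: Divide cosh²x - sinh²x = 1 through by cosh²x (never zero): 1 - tanh²x = 1/cosh²x = sech²x.
So the two sides agree for every real x for which both sides are defined.

Conclusion: Yes, this is an identity.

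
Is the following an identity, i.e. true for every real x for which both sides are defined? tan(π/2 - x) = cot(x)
Claim: tan(π/2 - x) = cot(x).
Reasoning: tan(π/2 - x) = sin(π/2 - x)/cos(π/2 - x) = cos(x)/sin(x) = cot(x), using the cofunction identities sin(π/2 - x) = cos(x) and cos(π/2 - x) = sin(x).
So the two sides agree for every real x for which both sides are defined.

Conclusion: Yes, this is an identity.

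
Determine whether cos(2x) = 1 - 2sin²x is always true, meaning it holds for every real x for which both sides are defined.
Yes, this is an identity.

Claim: cos(2x) = 1 - 2sin²x.
Reasoning: cos(2x) = cos²x - sin²x. Replace cos²x by 1 - sin²x: (1 - sin²x) - sin²x = 1 - 2sin²x.
So the two sides agree for every real x for which both sides are defined.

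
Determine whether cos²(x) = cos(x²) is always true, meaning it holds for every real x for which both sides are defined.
Claim: cos²(x) = cos(x²).
Test a specific point where both sides are defined: x = π.
LHS = cos²(x) ≈ 1.0000
RHS = cos(x²) ≈ -0.9027
Since 1.0000 ≠ -0.9027, the equation fails at this point, so it cannot hold for every real x for which both sides are defined.
cos²(x) means (cos x)², squaring the output; cos(x²) squares the input. These are different functions.

Conclusion: No, this is NOT an identity.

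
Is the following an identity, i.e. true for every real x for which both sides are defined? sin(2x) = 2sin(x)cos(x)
Yes, this is an identity.

Claim: sin(2x) = 2sin(x)cos(x).
Reasoning: Put y = x in the addition formula sin(x+y) = sin(x)cos(y) + cos(x)sin(y): sin(2x) = sin(x)cos(x) + cos(x)sin(x) = 2sin(x)cos(x).
So the two sides agree for every real x for which both sides are defined.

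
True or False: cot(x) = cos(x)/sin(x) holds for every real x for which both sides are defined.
Claim: cot(x) = cos(x)/sin(x).
Reasoning: cot(x) is defined as 1/tan(x) = 1/(sin(x)/cos(x)) = cos(x)/sin(x), wherever sin(x) ≠ 0.
So the two sides agree for every real x for which both sides are defined.

Conclusion: True.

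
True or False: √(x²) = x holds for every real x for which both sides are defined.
Claim: √(x²) = x.
Test a specific point where both sides are defined: x = -3.
LHS = √(x²) ≈ 3.0000
RHS = x ≈ -3.0000
Since 3.0000 ≠ -3.0000, the equation fails at this point, so it cannot hold for every real x for which both sides are defined.
√(x²) = |x|, which differs from x whenever x < 0 (both sides are defined for every real x).

Conclusion: False.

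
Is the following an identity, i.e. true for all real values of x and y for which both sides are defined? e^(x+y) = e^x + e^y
No, this is NOT an identity.

Claim: e^(x+y) = e^x + e^y.
Test a specific point where both sides are defined: x = 1, y = 1/2.
LHS = e^(x+y) ≈ 4.4817
RHS = e^x + e^y ≈ 4.3670
Since 4.4817 ≠ 4.3670, the equation fails at this point, so it cannot hold for all real values of x and y for which both sides are defined.
The correct rule is e^(x+y) = e^x · e^y (a product, not a sum).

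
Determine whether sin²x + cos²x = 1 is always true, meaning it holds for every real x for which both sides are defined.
Claim: sin²x + cos²x = 1.
Reasoning: The point (cos x, sin x) lies on the unit circle X² + Y² = 1, so cos²x + sin²x = 1 for every real x.
So the two sides agree for every real x for which both sides are defined.

Conclusion: Yes, this is an identity.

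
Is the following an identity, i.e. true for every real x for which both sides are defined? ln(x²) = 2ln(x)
Yes, this is an identity.

Claim: ln(x²) = 2ln(x).
Reasoning: The right side requires x > 0. For x > 0, x² = (e^(ln x))² = e^(2ln x), so ln(x²) = 2ln(x). (For x < 0 the right side is undefined, so those values are outside the claim.)
So the two sides agree for every real x for which both sides are defined.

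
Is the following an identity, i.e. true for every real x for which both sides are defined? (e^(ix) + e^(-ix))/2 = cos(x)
Yes, this is an identity.

Claim: (e^(ix) + e^(-ix))/2 = cos(x).
Reasoning: By Euler's formula e^(ix) = cos(x) + i·sin(x) and e^(-ix) = cos(x) - i·sin(x). Adding cancels the sine terms: e^(ix) + e^(-ix) = 2cos(x); divide by 2.
So the two sides agree for every real x for which both sides are defined.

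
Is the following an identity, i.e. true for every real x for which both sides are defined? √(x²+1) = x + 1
No, this is NOT an identity.

Claim: √(x²+1) = x + 1.
Test a specific point where both sides are defined: x = -3.
LHS = √(x²+1) ≈ 3.1623
RHS = x + 1 ≈ -2.0000
Since 3.1623 ≠ -2.0000, the equation fails at this point, so it cannot hold for every real x for which both sides are defined.
(x+1)² = x² + 2x + 1 ≠ x² + 1 unless x = 0.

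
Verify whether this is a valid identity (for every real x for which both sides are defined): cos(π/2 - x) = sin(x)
Claim: cos(π/2 - x) = sin(x).
Reasoning: Use cos(u - v) = cos(u)cos(v) + sin(u)sin(v) with u = π/2, v = x: cos(π/2)cos(x) + sin(π/2)sin(x) = 0·cos(x) + 1·sin(x) = sin(x).
So the two sides agree for every real x for which both sides are defined.

Conclusion: Yes, this is an identity.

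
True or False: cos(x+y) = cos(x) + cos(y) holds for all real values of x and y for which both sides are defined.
Claim: cos(x+y) = cos(x) + cos(y).
Test a specific point where both sides are defined: x = 3π/4, y = π/6.
LHS = cos(x+y) ≈ -0.9659
RHS = cos(x) + cos(y) ≈ 0.1589
Since -0.9659 ≠ 0.1589, the equation fails at this point, so it cannot hold for all real values of x and y for which both sides are defined.
The correct expansion is cos(x+y) = cos(x)cos(y) - sin(x)sin(y); cosine is not additive.

Conclusion: False.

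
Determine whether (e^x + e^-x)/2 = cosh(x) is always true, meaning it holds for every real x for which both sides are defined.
Yes, this is an identity.

Claim: (e^x + e^-x)/2 = cosh(x).
Reasoning: This is exactly the definition of the hyperbolic cosine: cosh(x) := (e^x + e^-x)/2.
So the two sides agree for every real x for which both sides are defined.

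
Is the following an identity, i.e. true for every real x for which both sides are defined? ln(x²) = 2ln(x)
Yes, this is an identity.

Claim: ln(x²) = 2ln(x).
Reasoning: The right side requires x > 0. For x > 0, x² = (e^(ln x))² = e^(2ln x), so ln(x²) = 2ln(x). (For x < 0 the right side is undefined, so those values are outside the claim.)
So the two sides agree for every real x for which both sides are defined.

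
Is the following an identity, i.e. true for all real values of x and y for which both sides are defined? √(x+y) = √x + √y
Claim: √(x+y) = √x + √y.
Test a specific point where both sides are defined: x = 4, y = 5.
LHS = √(x+y) ≈ 3.0000
RHS = √x + √y ≈ 4.2361
Since 3.0000 ≠ 4.2361, the equation fails at this point, so it cannot hold for all real values of x and y for which both sides are defined.
Squaring the right side gives x + 2√(xy) + y, not x + y.

Conclusion: No, this is NOT an identity.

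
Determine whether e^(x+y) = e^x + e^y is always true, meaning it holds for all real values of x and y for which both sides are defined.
No, this is NOT an identity.

Claim: e^(x+y) = e^x + e^y.
Test a specific point where both sides are defined: x = 4, y = 3.
LHS = e^(x+y) ≈ 1096.6332
RHS = e^x + e^y ≈ 74.6837
Since 1096.6332 ≠ 74.6837, the equation fails at this point, so it cannot hold for all real values of x and y for which both sides are defined.
The correct rule is e^(x+y) = e^x · e^y (a product, not a sum).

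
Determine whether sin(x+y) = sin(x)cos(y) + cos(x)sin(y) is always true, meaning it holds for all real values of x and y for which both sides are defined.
Yes, this is an identity.

Claim: sin(x+y) = sin(x)cos(y) + cos(x)sin(y).
Reasoning: By Euler's formula e^(i(x+y)) = e^(ix)·e^(iy) = (cos x + i·sin x)(cos y + i·sin y). The imaginary part of the left side is sin(x+y); the imaginary part of the product is sin(x)cos(y) + cos(x)sin(y).
So the two sides agree for all real values of x and y for which both sides are defined.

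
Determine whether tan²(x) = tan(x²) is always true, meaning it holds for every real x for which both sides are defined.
Claim: tan²(x) = tan(x²).
Test a specific point where both sides are defined: x = 2π/3.
LHS = tan²(x) ≈ 3.0000
RHS = tan(x²) ≈ 2.9590
Since 3.0000 ≠ 2.9590, the equation fails at this point, so it cannot hold for every real x for which both sides are defined.
tan²(x) means (tan x)², squaring the output; tan(x²) squares the input. These are different functions.

Conclusion: No, this is NOT an identity.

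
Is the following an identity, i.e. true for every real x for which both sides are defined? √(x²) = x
Claim: √(x²) = x.
Test a specific point where both sides are defined: x = -2.
LHS = √(x²) ≈ 2.0000
RHS = x ≈ -2.0000
Since 2.0000 ≠ -2.0000, the equation fails at this point, so it cannot hold for every real x for which both sides are defined.
√(x²) = |x|, which differs from x whenever x < 0 (both sides are defined for every real x).

Conclusion: No, this is NOT an identity.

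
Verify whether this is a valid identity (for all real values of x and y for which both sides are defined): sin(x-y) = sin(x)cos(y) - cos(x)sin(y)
Yes, this is an identity.

Claim: sin(x-y) = sin(x)cos(y) - cos(x)sin(y).
Reasoning: Replace y by -y in sin(x+y) = sin(x)cos(y) + cos(x)sin(y) and use cos(-y) = cos(y), sin(-y) = -sin(y): sin(x-y) = sin(x)cos(y) - cos(x)sin(y).
So the two sides agree for all real values of x and y for which both sides are defined.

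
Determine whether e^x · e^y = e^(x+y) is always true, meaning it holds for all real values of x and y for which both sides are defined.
Claim: e^x · e^y = e^(x+y).
Reasoning: This is the law of exponents for a common base: multiplying powers adds exponents. E.g. from the series, (Σ x^j/j!)(Σ y^k/k!) = Σ_m (Σ_{j+k=m} x^j y^k/(j!k!)) = Σ_m (x+y)^m/m! by the binomial theorem.
So the two sides agree for all real values of x and y for which both sides are defined.

Conclusion: Yes, this is an identity.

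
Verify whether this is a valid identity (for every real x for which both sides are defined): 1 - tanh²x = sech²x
Yes, this is an identity.

Claim: 1 - tanh²x = sech²x.
Reasoning: Divide cosh²x - sinh²x = 1 through by cosh²x (never zero): 1 - tanh²x = 1/cosh²x = sech²x.
So the two sides agree for every real x for which both sides are defined.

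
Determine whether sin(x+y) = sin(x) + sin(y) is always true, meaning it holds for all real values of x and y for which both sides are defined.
Claim: sin(x+y) = sin(x) + sin(y).
Test a specific point where both sides are defined: x = 3π/4, y = π.
LHS = sin(x+y) ≈ -0.7071
RHS = sin(x) + sin(y) ≈ 0.7071
Since -0.7071 ≠ 0.7071, the equation fails at this point, so it cannot hold for all real values of x and y for which both sides are defined.
The correct expansion is sin(x+y) = sin(x)cos(y) + cos(x)sin(y); sine is not additive.

Conclusion: No, this is NOT an identity.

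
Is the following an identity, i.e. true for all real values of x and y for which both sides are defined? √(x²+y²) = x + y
Claim: √(x²+y²) = x + y.
Test a specific point where both sides are defined: x = 2, y = 1/2.
LHS = √(x²+y²) ≈ 2.0616
RHS = x + y ≈ 2.5000
Since 2.0616 ≠ 2.5000, the equation fails at this point, so it cannot hold for all real values of x and y for which both sides are defined.
(x+y)² = x² + 2xy + y², not x² + y², so the square root does not split this way.

Conclusion: No, this is NOT an identity.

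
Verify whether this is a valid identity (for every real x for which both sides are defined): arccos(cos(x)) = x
Claim: arccos(cos(x)) = x.
Test a specific point where both sides are defined: x = -π/4.
LHS = arccos(cos(x)) ≈ 0.7854
RHS = x ≈ -0.7854
Since 0.7854 ≠ -0.7854, the equation fails at this point, so it cannot hold for every real x for which both sides are defined.
arccos only returns values in [0, π], so arccos(cos(x)) = x holds only for x in that interval, not for all real x.

Conclusion: No, this is NOT an identity.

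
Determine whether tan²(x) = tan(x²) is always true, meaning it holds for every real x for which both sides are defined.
No, this is NOT an identity.

Claim: tan²(x) = tan(x²).
Test a specific point where both sides are defined: x = π.
LHS = tan²(x) ≈ 0.0000
RHS = tan(x²) ≈ 0.4767
Since 0.0000 ≠ 0.4767, the equation fails at this point, so it cannot hold for every real x for which both sides are defined.
tan²(x) means (tan x)², squaring the output; tan(x²) squares the input. These are different functions.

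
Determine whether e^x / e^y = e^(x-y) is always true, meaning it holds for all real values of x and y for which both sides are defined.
Yes, this is an identity.

Claim: e^x / e^y = e^(x-y).
Reasoning: 1/e^y = e^(-y), so e^x / e^y = e^x · e^(-y) = e^(x + (-y)) = e^(x-y) by the product rule for exponents.
So the two sides agree for all real values of x and y for which both sides are defined.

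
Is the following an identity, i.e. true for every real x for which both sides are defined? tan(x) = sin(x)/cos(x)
Yes, this is an identity.

Claim: tan(x) = sin(x)/cos(x).
Reasoning: For an angle x whose terminal point on the unit circle is (cos x, sin x), tan(x) is defined as the ratio (second coordinate)/(first coordinate) = sin(x)/cos(x), wherever cos(x) ≠ 0.
So the two sides agree for every real x for which both sides are defined.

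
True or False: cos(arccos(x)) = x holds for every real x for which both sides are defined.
Claim: cos(arccos(x)) = x.
Reasoning: For -1 ≤ x ≤ 1 (where arccos is defined), arccos(x) is by definition an angle whose cosine equals x. Taking the cosine of that angle returns x. (Note the other order, arccos(cos x) = x, is NOT an identity.)
So the two sides agree for every real x for which both sides are defined.

Conclusion: True.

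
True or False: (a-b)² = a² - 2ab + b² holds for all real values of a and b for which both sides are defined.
True.

Claim: (a-b)² = a² - 2ab + b².
Reasoning: Expand: (a-b)² = (a-b)(a-b) = a·a - a·b - b·a + b·b = a² - 2ab + b².
So the two sides agree for all real values of a and b for which both sides are defined.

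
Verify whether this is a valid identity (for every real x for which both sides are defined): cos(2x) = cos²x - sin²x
Yes, this is an identity.

Claim: cos(2x) = cos²x - sin²x.
Reasoning: Put y = x in the addition formula cos(x+y) = cos(x)cos(y) - sin(x)sin(y): cos(2x) = cos²x - sin²x.
So the two sides agree for every real x for which both sides are defined.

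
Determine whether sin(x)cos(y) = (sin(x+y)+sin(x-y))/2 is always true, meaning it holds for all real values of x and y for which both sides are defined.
Yes, this is an identity.

Claim: sin(x)cos(y) = (sin(x+y)+sin(x-y))/2.
Reasoning: sin(x+y) = sin(x)cos(y) + cos(x)sin(y) and sin(x-y) = sin(x)cos(y) - cos(x)sin(y). Adding, sin(x+y) + sin(x-y) = 2sin(x)cos(y); divide by 2.
So the two sides agree for all real values of x and y for which both sides are defined.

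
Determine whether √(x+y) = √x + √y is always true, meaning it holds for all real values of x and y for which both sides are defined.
Claim: √(x+y) = √x + √y.
Test a specific point where both sides are defined: x = 2, y = 2.
LHS = √(x+y) ≈ 2.0000
RHS = √x + √y ≈ 2.8284
Since 2.0000 ≠ 2.8284, the equation fails at this point, so it cannot hold for all real values of x and y for which both sides are defined.
Squaring the right side gives x + 2√(xy) + y, not x + y.

Conclusion: No, this is NOT an identity.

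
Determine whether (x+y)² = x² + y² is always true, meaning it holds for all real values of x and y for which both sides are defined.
No, this is NOT an identity.

Claim: (x+y)² = x² + y².
Test a specific point where both sides are defined: x = 4, y = -3.
LHS = (x+y)² ≈ 1.0000
RHS = x² + y² ≈ 25.0000
Since 1.0000 ≠ 25.0000, the equation fails at this point, so it cannot hold for all real values of x and y for which both sides are defined.
The correct expansion is (x+y)² = x² + 2xy + y²; the cross term 2xy is missing.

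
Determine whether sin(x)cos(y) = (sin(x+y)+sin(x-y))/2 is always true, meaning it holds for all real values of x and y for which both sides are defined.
Claim: sin(x)cos(y) = (sin(x+y)+sin(x-y))/2.
Reasoning: sin(x+y) = sin(x)cos(y) + cos(x)sin(y) and sin(x-y) = sin(x)cos(y) - cos(x)sin(y). Adding, sin(x+y) + sin(x-y) = 2sin(x)cos(y); divide by 2.
So the two sides agree for all real values of x and y for which both sides are defined.

Conclusion: Yes, this is an identity.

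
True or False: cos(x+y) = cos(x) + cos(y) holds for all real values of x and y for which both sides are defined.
False.

Claim: cos(x+y) = cos(x) + cos(y).
Test a specific point where both sides are defined: x = -π/4, y = -π/4.
LHS = cos(x+y) ≈ 0.0000
RHS = cos(x) + cos(y) ≈ 1.4142
Since 0.0000 ≠ 1.4142, the equation fails at this point, so it cannot hold for all real values of x and y for which both sides are defined.
The correct expansion is cos(x+y) = cos(x)cos(y) - sin(x)sin(y); cosine is not additive.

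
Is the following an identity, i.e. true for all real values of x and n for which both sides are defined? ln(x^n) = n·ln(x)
Claim: ln(x^n) = n·ln(x).
Reasoning: The right side requires x > 0. For x > 0, x^n = (e^(ln x))^n = e^(n·ln x), so taking ln of both sides gives ln(x^n) = n·ln(x).
So the two sides agree for all real values of x and n for which both sides are defined.

Conclusion: Yes, this is an identity.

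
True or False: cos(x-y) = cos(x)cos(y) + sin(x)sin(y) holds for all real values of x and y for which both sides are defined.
True.

Claim: cos(x-y) = cos(x)cos(y) + sin(x)sin(y).
Reasoning: Replace y by -y in cos(x+y) = cos(x)cos(y) - sin(x)sin(y) and use cos(-y) = cos(y), sin(-y) = -sin(y): cos(x-y) = cos(x)cos(y) + sin(x)sin(y).
So the two sides agree for all real values of x and y for which both sides are defined.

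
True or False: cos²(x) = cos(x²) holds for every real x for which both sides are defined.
False.

Claim: cos²(x) = cos(x²).
Test a specific point where both sides are defined: x = -π/6.
LHS = cos²(x) ≈ 0.7500
RHS = cos(x²) ≈ 0.9627
Since 0.7500 ≠ 0.9627, the equation fails at this point, so it cannot hold for every real x for which both sides are defined.
cos²(x) means (cos x)², squaring the output; cos(x²) squares the input. These are different functions.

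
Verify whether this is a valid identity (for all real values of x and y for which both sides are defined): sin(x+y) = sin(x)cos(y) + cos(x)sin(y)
Claim: sin(x+y) = sin(x)cos(y) + cos(x)sin(y).
Reasoning: By Euler's formula e^(i(x+y)) = e^(ix)·e^(iy) = (cos x + i·sin x)(cos y + i·sin y). The imaginary part of the left side is sin(x+y); the imaginary part of the product is sin(x)cos(y) + cos(x)sin(y).
So the two sides agree for all real values of x and y for which both sides are defined.

Conclusion: Yes, this is an identity.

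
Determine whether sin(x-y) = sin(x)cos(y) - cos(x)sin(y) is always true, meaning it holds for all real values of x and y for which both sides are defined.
Yes, this is an identity.

Claim: sin(x-y) = sin(x)cos(y) - cos(x)sin(y).
Reasoning: Replace y by -y in sin(x+y) = sin(x)cos(y) + cos(x)sin(y) and use cos(-y) = cos(y), sin(-y) = -sin(y): sin(x-y) = sin(x)cos(y) - cos(x)sin(y).
So the two sides agree for all real values of x and y for which both sides are defined.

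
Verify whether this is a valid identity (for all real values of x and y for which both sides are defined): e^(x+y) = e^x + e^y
No, this is NOT an identity.

Claim: e^(x+y) = e^x + e^y.
Test a specific point where both sides are defined: x = -3, y = 1.
LHS = e^(x+y) ≈ 0.1353
RHS = e^x + e^y ≈ 2.7681
Since 0.1353 ≠ 2.7681, the equation fails at this point, so it cannot hold for all real values of x and y for which both sides are defined.
The correct rule is e^(x+y) = e^x · e^y (a product, not a sum).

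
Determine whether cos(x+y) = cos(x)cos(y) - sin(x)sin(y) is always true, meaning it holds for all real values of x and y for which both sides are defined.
Claim: cos(x+y) = cos(x)cos(y) - sin(x)sin(y).
Reasoning: By Euler's formula e^(i(x+y)) = e^(ix)·e^(iy) = (cos x + i·sin x)(cos y + i·sin y). The real part of the left side is cos(x+y); the real part of the product is cos(x)cos(y) - sin(x)sin(y) (since i·i = -1).
So the two sides agree for all real values of x and y for which both sides are defined.

Conclusion: Yes, this is an identity.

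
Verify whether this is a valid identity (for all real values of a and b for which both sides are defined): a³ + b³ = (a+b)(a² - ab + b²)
Claim: a³ + b³ = (a+b)(a² - ab + b²).
Reasoning: Expand the right side: (a+b)(a² - ab + b²) = a³ - a²b + ab² + a²b - ab² + b³ = a³ + b³ (the middle terms cancel in pairs).
So the two sides agree for all real values of a and b for which both sides are defined.

Conclusion: Yes, this is an identity.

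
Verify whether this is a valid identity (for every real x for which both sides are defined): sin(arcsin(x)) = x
Yes, this is an identity.

Claim: sin(arcsin(x)) = x.
Reasoning: For -1 ≤ x ≤ 1 (where arcsin is defined), arcsin(x) is by definition an angle whose sine equals x. Taking the sine of that angle returns x. (Note the other order, arcsin(sin x) = x, is NOT an identity.)
So the two sides agree for every real x for which both sides are defined.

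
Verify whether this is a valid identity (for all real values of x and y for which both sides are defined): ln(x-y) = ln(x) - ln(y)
Claim: ln(x-y) = ln(x) - ln(y).
Test a specific point where both sides are defined: x = 2, y = 1/2.
LHS = ln(x-y) ≈ 0.4055
RHS = ln(x) - ln(y) ≈ 1.3863
Since 0.4055 ≠ 1.3863, the equation fails at this point, so it cannot hold for all real values of x and y for which both sides are defined.
ln(x) - ln(y) = ln(x/y), not ln(x-y).

Conclusion: No, this is NOT an identity.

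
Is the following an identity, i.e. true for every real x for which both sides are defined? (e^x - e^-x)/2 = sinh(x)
Yes, this is an identity.

Claim: (e^x - e^-x)/2 = sinh(x).
Reasoning: This is exactly the definition of the hyperbolic sine: sinh(x) := (e^x - e^-x)/2.
So the two sides agree for every real x for which both sides are defined.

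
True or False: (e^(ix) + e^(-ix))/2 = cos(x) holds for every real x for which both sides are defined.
True.

Claim: (e^(ix) + e^(-ix))/2 = cos(x).
Reasoning: By Euler's formula e^(ix) = cos(x) + i·sin(x) and e^(-ix) = cos(x) - i·sin(x). Adding cancels the sine terms: e^(ix) + e^(-ix) = 2cos(x); divide by 2.
So the two sides agree for every real x for which both sides are defined.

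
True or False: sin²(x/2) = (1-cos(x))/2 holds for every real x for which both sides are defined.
True.

Claim: sin²(x/2) = (1-cos(x))/2.
Reasoning: Use cos(2θ) = 1 - 2sin²θ with θ = x/2: cos(x) = 1 - 2sin²(x/2). Solving for sin²(x/2) gives (1 - cos(x))/2.
So the two sides agree for every real x for which both sides are defined.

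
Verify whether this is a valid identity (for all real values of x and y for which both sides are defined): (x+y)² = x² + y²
No, this is NOT an identity.

Claim: (x+y)² = x² + y².
Test a specific point where both sides are defined: x = 1/2, y = 1/2.
LHS = (x+y)² ≈ 1.0000
RHS = x² + y² ≈ 0.5000
Since 1.0000 ≠ 0.5000, the equation fails at this point, so it cannot hold for all real values of x and y for which both sides are defined.
The correct expansion is (x+y)² = x² + 2xy + y²; the cross term 2xy is missing.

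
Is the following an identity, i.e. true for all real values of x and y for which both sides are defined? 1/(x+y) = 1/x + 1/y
No, this is NOT an identity.

Claim: 1/(x+y) = 1/x + 1/y.
Test a specific point where both sides are defined: x = 1/2, y = 1/2.
LHS = 1/(x+y) ≈ 1.0000
RHS = 1/x + 1/y ≈ 4.0000
Since 1.0000 ≠ 4.0000, the equation fails at this point, so it cannot hold for all real values of x and y for which both sides are defined.
1/x + 1/y = (x+y)/(xy), which is not 1/(x+y).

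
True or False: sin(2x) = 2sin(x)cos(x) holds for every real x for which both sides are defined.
True.

Claim: sin(2x) = 2sin(x)cos(x).
Reasoning: Put y = x in the addition formula sin(x+y) = sin(x)cos(y) + cos(x)sin(y): sin(2x) = sin(x)cos(x) + cos(x)sin(x) = 2sin(x)cos(x).
So the two sides agree for every real x for which both sides are defined.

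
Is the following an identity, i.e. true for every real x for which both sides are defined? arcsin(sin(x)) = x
Claim: arcsin(sin(x)) = x.
Test a specific point where both sides are defined: x = π.
LHS = arcsin(sin(x)) ≈ 0.0000
RHS = x ≈ 3.1416
Since 0.0000 ≠ 3.1416, the equation fails at this point, so it cannot hold for every real x for which both sides are defined.
arcsin only returns values in [-π/2, π/2], so arcsin(sin(x)) = x holds only for x in that interval, not for all real x.

Conclusion: No, this is NOT an identity.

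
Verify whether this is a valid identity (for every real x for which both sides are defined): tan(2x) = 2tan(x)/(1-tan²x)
Claim: tan(2x) = 2tan(x)/(1-tan²x).
Reasoning: tan(2x) = sin(2x)/cos(2x) = 2sin(x)cos(x) / (cos²x - sin²x). Divide numerator and denominator by cos²x: 2tan(x) / (1 - tan²x).
So the two sides agree for every real x for which both sides are defined.

Conclusion: Yes, this is an identity.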